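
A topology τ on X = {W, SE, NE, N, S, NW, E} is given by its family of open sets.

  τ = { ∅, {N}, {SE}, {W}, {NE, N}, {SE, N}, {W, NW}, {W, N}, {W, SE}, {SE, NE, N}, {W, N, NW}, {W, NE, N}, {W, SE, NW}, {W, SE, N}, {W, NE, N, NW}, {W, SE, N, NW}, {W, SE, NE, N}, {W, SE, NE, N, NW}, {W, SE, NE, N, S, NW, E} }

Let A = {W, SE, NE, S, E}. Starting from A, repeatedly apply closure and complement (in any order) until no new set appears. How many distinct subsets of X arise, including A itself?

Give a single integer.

complement {N, NW}; its interior {N}; cl(A) = X∖{N} = {W, SE, NE, S, NW, E}
With k = closure, c = complement:
  1. A     = {W, SE, NE, S, E}
  2. kA    = {W, SE, NE, S, NW, E}
  3. cA    = {N, NW}
  4. ckA   = {N}
  5. kcA   = {NE, N, S, NW, E}
  6. kckA  = {NE, N, S, E}
  7. ckcA  = {W, SE}
  8. ckckA = {W, SE, NW}
  9. kckcA = {W, SE, S, NW, E}
  10. ckckcA = {NE, N}
k, c of each give nothing new

10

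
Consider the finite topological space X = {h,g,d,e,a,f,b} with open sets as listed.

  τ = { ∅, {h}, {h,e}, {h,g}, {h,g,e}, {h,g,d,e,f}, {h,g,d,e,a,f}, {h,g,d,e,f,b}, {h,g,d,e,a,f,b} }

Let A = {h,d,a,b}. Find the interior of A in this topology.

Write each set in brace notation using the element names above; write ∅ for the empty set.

{h}

open subsets of A: ∅, {h}; so int(A) = {h}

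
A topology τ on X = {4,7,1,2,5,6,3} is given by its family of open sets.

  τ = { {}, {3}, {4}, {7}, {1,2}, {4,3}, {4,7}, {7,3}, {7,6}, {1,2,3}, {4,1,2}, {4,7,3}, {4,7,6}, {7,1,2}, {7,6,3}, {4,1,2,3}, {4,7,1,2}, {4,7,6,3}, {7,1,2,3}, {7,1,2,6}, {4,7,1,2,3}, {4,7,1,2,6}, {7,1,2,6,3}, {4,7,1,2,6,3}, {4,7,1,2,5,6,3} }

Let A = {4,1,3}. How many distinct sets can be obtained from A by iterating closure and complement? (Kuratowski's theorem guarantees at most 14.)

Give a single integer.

10

cl via duality: int({7,2,5,6}) = {7,6}, so X∖{7,6} = {4,1,2,5,3}
Write k for closure, c for complement:
  1. A     = {4,1,3}
  2. kA    = {4,1,2,5,3}
  3. cA    = {7,2,5,6}
  4. ckA   = {7,6}
  5. kcA   = {7,1,2,5,6}
  6. kckA  = {7,5,6}
  7. ckcA  = {4,3}
  8. ckckA = {4,1,2,3}
  9. kckcA = {4,5,3}
  10. ckckcA = {7,1,2,6}
applying k or c yields no new set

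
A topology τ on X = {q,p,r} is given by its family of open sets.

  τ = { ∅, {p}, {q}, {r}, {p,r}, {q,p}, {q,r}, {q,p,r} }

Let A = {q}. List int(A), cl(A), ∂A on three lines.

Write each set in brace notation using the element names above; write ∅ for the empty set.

int(A) = {q}
cl(A)  = {q}
∂A     = ∅

open subsets of A: ∅, {q}; so int(A) = {q}
closure: X∖int(X∖A) = X∖{p,r} = {q}
∂A = {q} minus {q} = ∅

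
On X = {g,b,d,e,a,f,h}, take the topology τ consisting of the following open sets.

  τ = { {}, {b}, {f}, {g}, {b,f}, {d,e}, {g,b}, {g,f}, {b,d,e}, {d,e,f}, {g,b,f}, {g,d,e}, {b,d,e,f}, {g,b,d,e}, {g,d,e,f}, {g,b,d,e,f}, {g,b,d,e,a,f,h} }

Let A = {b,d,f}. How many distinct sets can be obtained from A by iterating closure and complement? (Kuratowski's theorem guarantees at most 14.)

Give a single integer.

10

closure: X∖int(X∖A) = X∖{g} = {b,d,e,a,f,h}
Let k=closure and c=complement:
  1. A     = {b,d,f}
  2. kA    = {b,d,e,a,f,h}
  3. cA    = {g,e,a,h}
  4. ckA   = {g}
  5. kcA   = {g,d,e,a,h}
  6. kckA  = {g,a,h}
  7. ckcA  = {b,f}
  8. ckckA = {b,d,e,f}
  9. kckcA = {b,a,f,h}
  10. ckckcA = {g,d,e}
— saturated at 10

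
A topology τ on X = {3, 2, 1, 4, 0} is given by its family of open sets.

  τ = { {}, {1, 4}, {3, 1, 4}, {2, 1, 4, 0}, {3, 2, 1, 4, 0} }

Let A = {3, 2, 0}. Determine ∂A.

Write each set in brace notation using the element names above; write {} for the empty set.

{3, 2, 0}

open subsets of A: {}; so int(A) = {}
closure: X∖int(X∖A) = X∖{1, 4} = {3, 2, 0}
∂A = {3, 2, 0} minus {} = {3, 2, 0}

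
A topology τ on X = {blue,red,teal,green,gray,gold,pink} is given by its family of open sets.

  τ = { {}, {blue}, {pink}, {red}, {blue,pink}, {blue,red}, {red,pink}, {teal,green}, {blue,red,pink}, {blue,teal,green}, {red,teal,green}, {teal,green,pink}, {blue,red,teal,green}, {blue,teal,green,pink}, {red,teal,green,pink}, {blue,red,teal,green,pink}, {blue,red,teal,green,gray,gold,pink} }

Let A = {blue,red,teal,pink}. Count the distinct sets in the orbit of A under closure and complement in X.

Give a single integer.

8

cl via duality: int({green,gray,gold}) = {}, so X∖{} = {blue,red,teal,green,gray,gold,pink}
Write k for closure, c for complement:
  1. A     = {blue,red,teal,pink}
  2. kA    = {blue,red,teal,green,gray,gold,pink}
  3. cA    = {green,gray,gold}
  4. ckA   = {}
  5. kcA   = {teal,green,gray,gold}
  6. ckcA  = {blue,red,pink}
  7. kckcA = {blue,red,gray,gold,pink}
  8. ckckcA = {teal,green}
applying k or c yields no new set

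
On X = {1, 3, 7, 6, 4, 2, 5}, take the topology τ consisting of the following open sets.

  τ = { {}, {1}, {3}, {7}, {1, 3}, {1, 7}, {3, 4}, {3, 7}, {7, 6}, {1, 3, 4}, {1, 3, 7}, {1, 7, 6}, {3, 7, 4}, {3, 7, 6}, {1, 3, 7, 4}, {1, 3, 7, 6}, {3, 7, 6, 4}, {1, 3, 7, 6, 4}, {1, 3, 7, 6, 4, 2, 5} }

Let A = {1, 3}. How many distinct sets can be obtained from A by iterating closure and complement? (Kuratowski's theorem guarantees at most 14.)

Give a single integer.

6

X∖A={7, 6, 4, 2, 5}, int(X∖A)={7, 6}, hence cl(A)={1, 3, 4, 2, 5}
Orbit (k=closure, c=complement):
  1. A     = {1, 3}
  2. kA    = {1, 3, 4, 2, 5}
  3. cA    = {7, 6, 4, 2, 5}
  4. ckA   = {7, 6}
  5. kckA  = {7, 6, 2, 5}
  6. ckckA = {1, 3, 4}
(closed under both — stop)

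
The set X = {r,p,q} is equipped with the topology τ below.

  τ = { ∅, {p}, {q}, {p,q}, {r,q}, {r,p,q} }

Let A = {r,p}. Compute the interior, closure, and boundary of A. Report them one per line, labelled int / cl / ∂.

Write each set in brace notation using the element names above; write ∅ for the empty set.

interior: largest open inside A is {p} (from ∅, {p})
cl via duality: int({q}) = {q}, so X∖{q} = {r,p}
cl∖int = {r}

int(A) = {p}
cl(A)  = {r,p}
∂A     = {r}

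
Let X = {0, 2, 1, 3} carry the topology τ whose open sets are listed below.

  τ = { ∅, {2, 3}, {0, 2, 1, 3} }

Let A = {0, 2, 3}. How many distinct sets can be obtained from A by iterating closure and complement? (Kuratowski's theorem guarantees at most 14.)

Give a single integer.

6

complement {1}; its interior ∅; cl(A) = X∖∅ = {0, 2, 1, 3}
With k = closure, c = complement:
  1. A     = {0, 2, 3}
  2. kA    = {0, 2, 1, 3}
  3. cA    = {1}
  4. ckA   = ∅
  5. kcA   = {0, 1}
  6. ckcA  = {2, 3}
k, c of each give nothing new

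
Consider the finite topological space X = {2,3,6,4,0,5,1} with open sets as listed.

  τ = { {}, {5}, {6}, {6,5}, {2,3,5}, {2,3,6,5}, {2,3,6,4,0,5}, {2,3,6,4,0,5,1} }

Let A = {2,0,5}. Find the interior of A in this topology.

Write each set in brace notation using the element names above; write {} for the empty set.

interior: largest open inside A is {5} (from {}, {5})

{5}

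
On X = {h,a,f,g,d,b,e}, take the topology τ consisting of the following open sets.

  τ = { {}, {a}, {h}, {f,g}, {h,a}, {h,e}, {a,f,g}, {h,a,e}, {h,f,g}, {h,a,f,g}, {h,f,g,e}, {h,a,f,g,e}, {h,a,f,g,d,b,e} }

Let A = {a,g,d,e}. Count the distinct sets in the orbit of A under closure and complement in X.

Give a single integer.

closure: X∖int(X∖A) = X∖{h} = {a,f,g,d,b,e}
Let k=closure and c=complement:
  1. A     = {a,g,d,e}
  2. kA    = {a,f,g,d,b,e}
  3. cA    = {h,f,b}
  4. ckA   = {h}
  5. kcA   = {h,f,g,d,b,e}
  6. kckA  = {h,d,b,e}
  7. ckcA  = {a}
  8. ckckA = {a,f,g}
  9. kckcA = {a,d,b}
  10. kckckA = {a,f,g,d,b}
  11. ckckcA = {h,f,g,e}
  12. ckckckA = {h,e}
— saturated at 12

12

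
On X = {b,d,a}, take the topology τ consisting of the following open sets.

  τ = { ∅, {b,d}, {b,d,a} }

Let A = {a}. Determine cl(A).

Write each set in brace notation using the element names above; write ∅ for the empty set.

cl via duality: int({b,d}) = {b,d}, so X∖{b,d} = {a}

{a}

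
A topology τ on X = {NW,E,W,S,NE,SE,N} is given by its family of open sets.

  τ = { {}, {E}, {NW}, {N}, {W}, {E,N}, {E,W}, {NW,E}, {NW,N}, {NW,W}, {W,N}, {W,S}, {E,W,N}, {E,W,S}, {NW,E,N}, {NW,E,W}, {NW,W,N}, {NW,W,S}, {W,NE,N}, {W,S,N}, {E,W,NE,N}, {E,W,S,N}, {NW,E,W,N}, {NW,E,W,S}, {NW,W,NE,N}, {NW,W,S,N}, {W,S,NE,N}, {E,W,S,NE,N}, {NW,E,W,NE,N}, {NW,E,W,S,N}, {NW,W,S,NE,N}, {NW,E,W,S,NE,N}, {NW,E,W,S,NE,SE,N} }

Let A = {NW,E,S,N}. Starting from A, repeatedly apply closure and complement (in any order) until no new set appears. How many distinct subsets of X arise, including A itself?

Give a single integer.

complement {W,NE,SE}; its interior {W}; cl(A) = X∖{W} = {NW,E,S,NE,SE,N}
With k = closure, c = complement:
  1. A     = {NW,E,S,N}
  2. kA    = {NW,E,S,NE,SE,N}
  3. cA    = {W,NE,SE}
  4. ckA   = {W}
  5. kcA   = {W,S,NE,SE}
  6. ckcA  = {NW,E,N}
  7. kckcA = {NW,E,NE,SE,N}
  8. ckckcA = {W,S}
k, c of each give nothing new

8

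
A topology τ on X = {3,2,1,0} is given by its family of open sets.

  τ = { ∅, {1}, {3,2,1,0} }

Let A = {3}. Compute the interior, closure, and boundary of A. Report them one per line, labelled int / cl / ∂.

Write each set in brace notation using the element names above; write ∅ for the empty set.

interior: largest open inside A is ∅ (from ∅)
cl via duality: int({2,1,0}) = {1}, so X∖{1} = {3,2,0}
cl∖int = {3,2,0}

int(A) = ∅
cl(A)  = {3,2,0}
∂A     = {3,2,0}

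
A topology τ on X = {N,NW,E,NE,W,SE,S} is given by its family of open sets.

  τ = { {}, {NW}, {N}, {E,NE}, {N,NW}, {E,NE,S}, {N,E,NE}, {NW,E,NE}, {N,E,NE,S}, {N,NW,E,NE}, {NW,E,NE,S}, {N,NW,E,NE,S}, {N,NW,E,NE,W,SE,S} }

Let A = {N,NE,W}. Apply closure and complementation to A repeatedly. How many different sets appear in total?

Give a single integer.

10

complement {NW,E,SE,S}; its interior {NW}; cl(A) = X∖{NW} = {N,E,NE,W,SE,S}
With k = closure, c = complement:
  1. A     = {N,NE,W}
  2. kA    = {N,E,NE,W,SE,S}
  3. cA    = {NW,E,SE,S}
  4. ckA   = {NW}
  5. kcA   = {NW,E,NE,W,SE,S}
  6. kckA  = {NW,W,SE}
  7. ckcA  = {N}
  8. ckckA = {N,E,NE,S}
  9. kckcA = {N,W,SE}
  10. ckckcA = {NW,E,NE,S}
k, c of each give nothing new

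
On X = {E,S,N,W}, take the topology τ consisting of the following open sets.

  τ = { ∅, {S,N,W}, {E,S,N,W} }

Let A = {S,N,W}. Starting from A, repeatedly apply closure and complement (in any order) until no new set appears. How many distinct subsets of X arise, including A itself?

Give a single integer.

4

closure: X∖int(X∖A) = X∖∅ = {E,S,N,W}
Let k=closure and c=complement:
  1. A     = {S,N,W}
  2. kA    = {E,S,N,W}
  3. cA    = {E}
  4. ckA   = ∅
— saturated at 4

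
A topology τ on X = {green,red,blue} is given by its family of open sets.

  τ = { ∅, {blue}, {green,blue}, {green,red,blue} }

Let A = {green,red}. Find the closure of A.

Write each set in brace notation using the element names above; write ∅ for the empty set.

{green,red}

complement {blue}; its interior {blue}; cl(A) = X∖{blue} = {green,red}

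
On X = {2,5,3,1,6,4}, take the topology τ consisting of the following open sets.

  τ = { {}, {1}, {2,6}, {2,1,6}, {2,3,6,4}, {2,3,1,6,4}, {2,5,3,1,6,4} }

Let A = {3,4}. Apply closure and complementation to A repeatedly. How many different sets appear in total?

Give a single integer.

cl via duality: int({2,5,1,6}) = {2,1,6}, so X∖{2,1,6} = {5,3,4}
Write k for closure, c for complement:
  1. A     = {3,4}
  2. kA    = {5,3,4}
  3. cA    = {2,5,1,6}
  4. ckA   = {2,1,6}
  5. kcA   = {2,5,3,1,6,4}
  6. ckcA  = {}
applying k or c yields no new set

6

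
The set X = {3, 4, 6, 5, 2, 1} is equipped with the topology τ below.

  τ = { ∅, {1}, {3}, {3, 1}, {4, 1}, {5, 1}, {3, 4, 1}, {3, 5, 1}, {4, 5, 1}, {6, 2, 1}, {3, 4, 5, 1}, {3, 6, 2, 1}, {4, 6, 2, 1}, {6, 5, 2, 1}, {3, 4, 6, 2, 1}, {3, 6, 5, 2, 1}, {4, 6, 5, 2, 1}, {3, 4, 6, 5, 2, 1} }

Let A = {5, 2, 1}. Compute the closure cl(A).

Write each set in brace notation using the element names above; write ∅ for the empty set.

{4, 6, 5, 2, 1}

X∖A={3, 4, 6}, int(X∖A)={3}, hence cl(A)={4, 6, 5, 2, 1}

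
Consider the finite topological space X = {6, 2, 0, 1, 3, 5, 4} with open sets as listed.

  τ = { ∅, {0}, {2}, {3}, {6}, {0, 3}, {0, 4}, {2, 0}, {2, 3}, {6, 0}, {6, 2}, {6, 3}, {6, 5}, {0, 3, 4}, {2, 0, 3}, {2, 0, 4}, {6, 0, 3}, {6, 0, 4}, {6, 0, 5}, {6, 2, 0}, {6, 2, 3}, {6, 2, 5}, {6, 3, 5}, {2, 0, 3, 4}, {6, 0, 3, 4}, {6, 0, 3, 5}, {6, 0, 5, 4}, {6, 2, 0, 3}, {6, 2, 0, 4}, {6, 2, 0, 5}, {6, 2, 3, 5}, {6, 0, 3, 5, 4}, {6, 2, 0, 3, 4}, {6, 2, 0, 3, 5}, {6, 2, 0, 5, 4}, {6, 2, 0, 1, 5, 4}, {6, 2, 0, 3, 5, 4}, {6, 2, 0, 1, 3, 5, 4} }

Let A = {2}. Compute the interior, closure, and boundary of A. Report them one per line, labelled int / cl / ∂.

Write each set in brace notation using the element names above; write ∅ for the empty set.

int(A) = {2}
cl(A)  = {2, 1}
∂A     = {1}

interior: largest open inside A is {2} (from ∅, {2})
cl via duality: int({6, 0, 1, 3, 5, 4}) = {6, 0, 3, 5, 4}, so X∖{6, 0, 3, 5, 4} = {2, 1}
cl∖int = {1}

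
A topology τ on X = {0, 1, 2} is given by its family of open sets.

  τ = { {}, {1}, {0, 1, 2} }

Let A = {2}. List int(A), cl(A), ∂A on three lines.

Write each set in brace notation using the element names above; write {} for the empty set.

U open, U⊆A: {}. int(A) = ⋃ = {}
X∖A={0, 1}, int(X∖A)={1}, hence cl(A)={0, 2}
∂A: remove int from cl → {0, 2}

int(A) = {}
cl(A)  = {0, 2}
∂A     = {0, 2}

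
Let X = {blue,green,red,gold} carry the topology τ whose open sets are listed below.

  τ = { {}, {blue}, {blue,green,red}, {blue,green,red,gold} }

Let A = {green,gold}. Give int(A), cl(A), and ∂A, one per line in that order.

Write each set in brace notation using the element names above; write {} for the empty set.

int(A) = {}
cl(A)  = {green,red,gold}
∂A     = {green,red,gold}

opens ⊆ A: {}; union → int = {}
complement {blue,red}; its interior {blue}; cl(A) = X∖{blue} = {green,red,gold}
boundary = {green,red,gold} ∖ {} = {green,red,gold}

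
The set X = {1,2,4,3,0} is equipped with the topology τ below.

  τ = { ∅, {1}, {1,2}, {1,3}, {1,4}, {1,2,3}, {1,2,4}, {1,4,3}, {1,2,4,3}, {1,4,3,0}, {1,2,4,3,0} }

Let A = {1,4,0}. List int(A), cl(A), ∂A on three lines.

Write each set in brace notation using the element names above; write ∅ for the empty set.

opens ⊆ A: ∅, {1}, {1,4}; union → int = {1,4}
complement {2,3}; its interior ∅; cl(A) = X∖∅ = {1,2,4,3,0}
boundary = {1,2,4,3,0} ∖ {1,4} = {2,3,0}

int(A) = {1,4}
cl(A)  = {1,2,4,3,0}
∂A     = {2,3,0}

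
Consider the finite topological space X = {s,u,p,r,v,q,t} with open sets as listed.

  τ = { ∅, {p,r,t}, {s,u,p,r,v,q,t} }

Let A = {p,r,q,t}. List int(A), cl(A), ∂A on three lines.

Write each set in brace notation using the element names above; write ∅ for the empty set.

int(A) = {p,r,t}
cl(A)  = {s,u,p,r,v,q,t}
∂A     = {s,u,v,q}

U open, U⊆A: ∅, {p,r,t}. int(A) = ⋃ = {p,r,t}
X∖A={s,u,v}, int(X∖A)=∅, hence cl(A)={s,u,p,r,v,q,t}
∂A: remove int from cl → {s,u,v,q}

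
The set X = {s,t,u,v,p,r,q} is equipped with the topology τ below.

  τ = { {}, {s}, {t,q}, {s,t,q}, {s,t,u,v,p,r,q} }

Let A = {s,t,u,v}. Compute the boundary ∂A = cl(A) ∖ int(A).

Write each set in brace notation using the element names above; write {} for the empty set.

U open, U⊆A: {}, {s}. int(A) = ⋃ = {s}
X∖A={p,r,q}, int(X∖A)={}, hence cl(A)={s,t,u,v,p,r,q}
∂A: remove int from cl → {t,u,v,p,r,q}

{t,u,v,p,r,q}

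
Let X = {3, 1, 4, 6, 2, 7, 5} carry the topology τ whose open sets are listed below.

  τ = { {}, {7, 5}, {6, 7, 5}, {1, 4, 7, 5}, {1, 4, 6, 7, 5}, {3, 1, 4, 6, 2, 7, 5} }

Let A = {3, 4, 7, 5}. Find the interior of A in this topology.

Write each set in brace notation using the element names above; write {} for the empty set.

{7, 5}

opens ⊆ A: {}, {7, 5}; union → int = {7, 5}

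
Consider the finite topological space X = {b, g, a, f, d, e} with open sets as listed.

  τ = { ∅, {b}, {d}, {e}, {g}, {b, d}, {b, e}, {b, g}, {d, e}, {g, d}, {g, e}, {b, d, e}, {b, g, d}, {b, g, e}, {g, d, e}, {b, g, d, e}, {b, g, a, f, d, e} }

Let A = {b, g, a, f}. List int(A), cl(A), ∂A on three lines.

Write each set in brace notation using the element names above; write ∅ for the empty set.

interior: largest open inside A is {b, g} (from ∅, {b}, {g}, {b, g})
cl via duality: int({d, e}) = {d, e}, so X∖{d, e} = {b, g, a, f}
cl∖int = {a, f}

int(A) = {b, g}
cl(A)  = {b, g, a, f}
∂A     = {a, f}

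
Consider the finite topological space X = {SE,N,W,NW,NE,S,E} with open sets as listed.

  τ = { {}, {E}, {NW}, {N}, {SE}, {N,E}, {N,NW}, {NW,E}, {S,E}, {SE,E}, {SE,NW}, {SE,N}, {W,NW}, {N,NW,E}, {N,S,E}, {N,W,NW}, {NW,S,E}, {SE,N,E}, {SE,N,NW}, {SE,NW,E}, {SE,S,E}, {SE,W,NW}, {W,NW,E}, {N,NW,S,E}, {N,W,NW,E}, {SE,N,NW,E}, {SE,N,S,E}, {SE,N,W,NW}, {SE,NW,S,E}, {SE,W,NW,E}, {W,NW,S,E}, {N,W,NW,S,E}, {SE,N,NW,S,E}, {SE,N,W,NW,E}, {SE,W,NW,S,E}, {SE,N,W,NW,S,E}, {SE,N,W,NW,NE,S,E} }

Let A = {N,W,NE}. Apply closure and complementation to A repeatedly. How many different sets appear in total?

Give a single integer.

closure: X∖int(X∖A) = X∖{SE,NW,S,E} = {N,W,NE}
Let k=closure and c=complement:
  1. A     = {N,W,NE}
  2. cA    = {SE,NW,S,E}
  3. kcA   = {SE,W,NW,NE,S,E}
  4. ckcA  = {N}
  5. kckcA = {N,NE}
  6. ckckcA = {SE,W,NW,S,E}
— saturated at 6

6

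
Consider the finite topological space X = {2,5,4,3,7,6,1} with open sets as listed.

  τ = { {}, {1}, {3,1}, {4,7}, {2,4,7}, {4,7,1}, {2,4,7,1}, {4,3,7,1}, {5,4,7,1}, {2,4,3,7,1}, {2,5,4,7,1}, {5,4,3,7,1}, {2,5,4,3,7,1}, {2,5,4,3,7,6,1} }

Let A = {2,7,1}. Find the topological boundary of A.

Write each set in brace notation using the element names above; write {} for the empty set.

open subsets of A: {}, {1}; so int(A) = {1}
closure: X∖int(X∖A) = X∖{} = {2,5,4,3,7,6,1}
∂A = {2,5,4,3,7,6,1} minus {1} = {2,5,4,3,7,6}

{2,5,4,3,7,6}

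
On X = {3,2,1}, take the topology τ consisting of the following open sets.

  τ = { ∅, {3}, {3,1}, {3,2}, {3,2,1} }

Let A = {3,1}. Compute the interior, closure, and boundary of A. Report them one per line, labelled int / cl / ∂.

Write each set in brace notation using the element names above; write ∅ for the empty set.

interior: largest open inside A is {3,1} (from ∅, {3}, {3,1})
cl via duality: int({2}) = ∅, so X∖∅ = {3,2,1}
cl∖int = {2}

int(A) = {3,1}
cl(A)  = {3,2,1}
∂A     = {2}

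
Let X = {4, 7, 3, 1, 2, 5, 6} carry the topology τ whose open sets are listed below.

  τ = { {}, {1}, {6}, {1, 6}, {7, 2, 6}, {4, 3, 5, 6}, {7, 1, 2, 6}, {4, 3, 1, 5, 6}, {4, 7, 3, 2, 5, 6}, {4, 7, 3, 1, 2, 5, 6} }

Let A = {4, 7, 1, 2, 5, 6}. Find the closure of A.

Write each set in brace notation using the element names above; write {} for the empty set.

X∖A={3}, int(X∖A)={}, hence cl(A)={4, 7, 3, 1, 2, 5, 6}

{4, 7, 3, 1, 2, 5, 6}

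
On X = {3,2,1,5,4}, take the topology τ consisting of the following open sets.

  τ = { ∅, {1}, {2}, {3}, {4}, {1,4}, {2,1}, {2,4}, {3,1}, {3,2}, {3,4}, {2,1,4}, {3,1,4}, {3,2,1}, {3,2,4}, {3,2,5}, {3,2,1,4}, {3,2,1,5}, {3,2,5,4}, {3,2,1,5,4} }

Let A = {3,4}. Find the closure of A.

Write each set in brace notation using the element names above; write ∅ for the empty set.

X∖A={2,1,5}, int(X∖A)={2,1}, hence cl(A)={3,5,4}

{3,5,4}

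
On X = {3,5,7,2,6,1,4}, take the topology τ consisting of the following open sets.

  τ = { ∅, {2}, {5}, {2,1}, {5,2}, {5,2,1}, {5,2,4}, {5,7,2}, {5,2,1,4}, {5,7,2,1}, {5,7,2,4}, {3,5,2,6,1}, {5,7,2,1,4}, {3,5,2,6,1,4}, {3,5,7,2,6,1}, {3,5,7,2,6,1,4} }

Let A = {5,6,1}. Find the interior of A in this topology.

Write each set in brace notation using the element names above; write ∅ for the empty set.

interior: largest open inside A is {5} (from ∅, {5})

{5}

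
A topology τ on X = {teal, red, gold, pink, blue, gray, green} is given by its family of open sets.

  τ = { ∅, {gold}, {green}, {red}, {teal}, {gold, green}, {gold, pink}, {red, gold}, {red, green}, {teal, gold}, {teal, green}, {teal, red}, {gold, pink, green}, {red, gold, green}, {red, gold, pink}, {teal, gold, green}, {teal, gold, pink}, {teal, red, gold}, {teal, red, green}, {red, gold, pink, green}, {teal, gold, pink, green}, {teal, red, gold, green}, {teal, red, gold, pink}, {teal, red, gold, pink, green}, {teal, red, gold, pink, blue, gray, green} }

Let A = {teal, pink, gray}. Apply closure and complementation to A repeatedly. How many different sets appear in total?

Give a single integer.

8

closure: X∖int(X∖A) = X∖{red, gold, green} = {teal, pink, blue, gray}
Let k=closure and c=complement:
  1. A     = {teal, pink, gray}
  2. kA    = {teal, pink, blue, gray}
  3. cA    = {red, gold, blue, green}
  4. ckA   = {red, gold, green}
  5. kcA   = {red, gold, pink, blue, gray, green}
  6. ckcA  = {teal}
  7. kckcA = {teal, blue, gray}
  8. ckckcA = {red, gold, pink, green}
— saturated at 8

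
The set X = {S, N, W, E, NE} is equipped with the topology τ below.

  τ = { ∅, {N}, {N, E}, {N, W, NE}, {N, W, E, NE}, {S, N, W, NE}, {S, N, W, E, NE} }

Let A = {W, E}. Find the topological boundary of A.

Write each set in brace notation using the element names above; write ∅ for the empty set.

U open, U⊆A: ∅. int(A) = ⋃ = ∅
X∖A={S, N, NE}, int(X∖A)={N}, hence cl(A)={S, W, E, NE}
∂A: remove int from cl → {S, W, E, NE}

{S, W, E, NE}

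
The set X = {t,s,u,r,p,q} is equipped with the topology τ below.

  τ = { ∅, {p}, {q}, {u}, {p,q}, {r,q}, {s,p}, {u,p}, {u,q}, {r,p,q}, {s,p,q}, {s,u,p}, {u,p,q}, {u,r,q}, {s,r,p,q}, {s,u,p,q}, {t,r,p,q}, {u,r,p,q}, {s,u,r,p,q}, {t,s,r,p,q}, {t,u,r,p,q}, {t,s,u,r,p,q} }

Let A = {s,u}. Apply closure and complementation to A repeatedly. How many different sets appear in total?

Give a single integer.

complement {t,r,p,q}; its interior {t,r,p,q}; cl(A) = X∖{t,r,p,q} = {s,u}
With k = closure, c = complement:
  1. A     = {s,u}
  2. cA    = {t,r,p,q}
  3. kcA   = {t,s,r,p,q}
  4. ckcA  = {u}
k, c of each give nothing new

4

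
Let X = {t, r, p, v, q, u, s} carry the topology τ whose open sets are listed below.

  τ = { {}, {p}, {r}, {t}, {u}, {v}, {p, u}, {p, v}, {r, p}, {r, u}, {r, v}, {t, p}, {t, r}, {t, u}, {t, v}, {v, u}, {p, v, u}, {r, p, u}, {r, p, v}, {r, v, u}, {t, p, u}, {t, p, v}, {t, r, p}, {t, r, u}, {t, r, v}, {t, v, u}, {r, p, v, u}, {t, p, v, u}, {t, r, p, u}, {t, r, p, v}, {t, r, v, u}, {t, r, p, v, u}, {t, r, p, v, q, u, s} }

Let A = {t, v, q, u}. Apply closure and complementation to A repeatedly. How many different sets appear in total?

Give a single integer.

6

cl via duality: int({r, p, s}) = {r, p}, so X∖{r, p} = {t, v, q, u, s}
Write k for closure, c for complement:
  1. A     = {t, v, q, u}
  2. kA    = {t, v, q, u, s}
  3. cA    = {r, p, s}
  4. ckA   = {r, p}
  5. kcA   = {r, p, q, s}
  6. ckcA  = {t, v, u}
applying k or c yields no new set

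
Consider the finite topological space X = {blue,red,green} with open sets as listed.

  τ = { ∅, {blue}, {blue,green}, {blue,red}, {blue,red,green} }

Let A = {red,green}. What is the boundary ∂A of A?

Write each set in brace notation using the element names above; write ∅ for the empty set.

{red,green}

interior: largest open inside A is ∅ (from ∅)
cl via duality: int({blue}) = {blue}, so X∖{blue} = {red,green}
cl∖int = {red,green}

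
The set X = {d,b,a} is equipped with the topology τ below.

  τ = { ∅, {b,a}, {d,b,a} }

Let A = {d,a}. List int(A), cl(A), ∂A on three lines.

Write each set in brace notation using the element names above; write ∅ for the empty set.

interior: largest open inside A is ∅ (from ∅)
cl via duality: int({b}) = ∅, so X∖∅ = {d,b,a}
cl∖int = {d,b,a}

int(A) = ∅
cl(A)  = {d,b,a}
∂A     = {d,b,a}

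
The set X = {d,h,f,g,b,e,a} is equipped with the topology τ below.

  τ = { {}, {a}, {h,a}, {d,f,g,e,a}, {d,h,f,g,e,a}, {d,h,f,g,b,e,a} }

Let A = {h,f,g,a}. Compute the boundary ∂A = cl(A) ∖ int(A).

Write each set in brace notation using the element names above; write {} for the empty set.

{d,f,g,b,e}

interior: largest open inside A is {h,a} (from {}, {a}, {h,a})
cl via duality: int({d,b,e}) = {}, so X∖{} = {d,h,f,g,b,e,a}
cl∖int = {d,f,g,b,e}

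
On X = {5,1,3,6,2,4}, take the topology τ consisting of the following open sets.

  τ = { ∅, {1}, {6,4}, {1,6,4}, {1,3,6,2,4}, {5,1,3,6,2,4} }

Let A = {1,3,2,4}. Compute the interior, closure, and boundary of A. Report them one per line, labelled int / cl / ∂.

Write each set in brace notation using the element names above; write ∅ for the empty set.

opens ⊆ A: ∅, {1}; union → int = {1}
complement {5,6}; its interior ∅; cl(A) = X∖∅ = {5,1,3,6,2,4}
boundary = {5,1,3,6,2,4} ∖ {1} = {5,3,6,2,4}

int(A) = {1}
cl(A)  = {5,1,3,6,2,4}
∂A     = {5,3,6,2,4}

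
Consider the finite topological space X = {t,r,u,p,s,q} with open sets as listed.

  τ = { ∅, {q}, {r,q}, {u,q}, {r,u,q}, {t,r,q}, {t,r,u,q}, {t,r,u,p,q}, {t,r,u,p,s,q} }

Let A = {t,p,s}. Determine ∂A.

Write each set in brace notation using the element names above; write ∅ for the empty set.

U open, U⊆A: ∅. int(A) = ⋃ = ∅
X∖A={r,u,q}, int(X∖A)={r,u,q}, hence cl(A)={t,p,s}
∂A: remove int from cl → {t,p,s}

{t,p,s}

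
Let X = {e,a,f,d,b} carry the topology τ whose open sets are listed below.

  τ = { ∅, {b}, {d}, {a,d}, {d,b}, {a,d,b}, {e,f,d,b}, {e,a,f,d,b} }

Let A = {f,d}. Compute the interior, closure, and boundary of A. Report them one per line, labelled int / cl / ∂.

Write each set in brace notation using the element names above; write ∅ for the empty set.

opens ⊆ A: ∅, {d}; union → int = {d}
complement {e,a,b}; its interior {b}; cl(A) = X∖{b} = {e,a,f,d}
boundary = {e,a,f,d} ∖ {d} = {e,a,f}

int(A) = {d}
cl(A)  = {e,a,f,d}
∂A     = {e,a,f}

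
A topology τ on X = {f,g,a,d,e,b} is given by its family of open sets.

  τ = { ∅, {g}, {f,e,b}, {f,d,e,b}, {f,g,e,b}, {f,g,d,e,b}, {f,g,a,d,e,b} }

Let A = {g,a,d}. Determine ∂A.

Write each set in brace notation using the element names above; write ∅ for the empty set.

interior: largest open inside A is {g} (from ∅, {g})
cl via duality: int({f,e,b}) = {f,e,b}, so X∖{f,e,b} = {g,a,d}
cl∖int = {a,d}

{a,d}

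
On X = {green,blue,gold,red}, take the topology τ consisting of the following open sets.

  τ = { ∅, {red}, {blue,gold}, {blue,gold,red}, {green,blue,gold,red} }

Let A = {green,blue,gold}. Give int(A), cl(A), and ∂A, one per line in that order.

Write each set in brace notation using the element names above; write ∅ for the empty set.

int(A) = {blue,gold}
cl(A)  = {green,blue,gold}
∂A     = {green}

opens ⊆ A: ∅, {blue,gold}; union → int = {blue,gold}
complement {red}; its interior {red}; cl(A) = X∖{red} = {green,blue,gold}
boundary = {green,blue,gold} ∖ {blue,gold} = {green}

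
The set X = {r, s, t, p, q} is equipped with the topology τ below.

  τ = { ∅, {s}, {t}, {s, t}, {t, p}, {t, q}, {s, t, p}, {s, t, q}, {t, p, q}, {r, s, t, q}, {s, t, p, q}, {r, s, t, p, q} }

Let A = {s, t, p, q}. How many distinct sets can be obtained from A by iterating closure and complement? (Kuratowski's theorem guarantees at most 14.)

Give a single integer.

4

cl via duality: int({r}) = ∅, so X∖∅ = {r, s, t, p, q}
Write k for closure, c for complement:
  1. A     = {s, t, p, q}
  2. kA    = {r, s, t, p, q}
  3. cA    = {r}
  4. ckA   = ∅
applying k or c yields no new set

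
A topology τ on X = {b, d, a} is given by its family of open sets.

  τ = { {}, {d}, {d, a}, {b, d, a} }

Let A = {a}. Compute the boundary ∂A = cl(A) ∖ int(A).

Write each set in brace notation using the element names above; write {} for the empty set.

{b, a}

open subsets of A: {}; so int(A) = {}
closure: X∖int(X∖A) = X∖{d} = {b, a}
∂A = {b, a} minus {} = {b, a}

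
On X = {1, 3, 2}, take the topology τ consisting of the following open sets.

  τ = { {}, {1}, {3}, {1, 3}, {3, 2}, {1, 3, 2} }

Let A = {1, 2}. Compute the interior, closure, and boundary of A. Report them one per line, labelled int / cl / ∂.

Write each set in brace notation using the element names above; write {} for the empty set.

open subsets of A: {}, {1}; so int(A) = {1}
closure: X∖int(X∖A) = X∖{3} = {1, 2}
∂A = {1, 2} minus {1} = {2}

int(A) = {1}
cl(A)  = {1, 2}
∂A     = {2}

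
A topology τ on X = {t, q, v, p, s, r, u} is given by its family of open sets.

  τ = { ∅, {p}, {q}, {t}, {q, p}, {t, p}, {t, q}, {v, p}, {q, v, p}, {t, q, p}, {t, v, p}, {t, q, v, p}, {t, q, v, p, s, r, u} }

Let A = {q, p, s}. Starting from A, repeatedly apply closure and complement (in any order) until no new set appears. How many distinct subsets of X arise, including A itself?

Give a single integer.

8

cl via duality: int({t, v, r, u}) = {t}, so X∖{t} = {q, v, p, s, r, u}
Write k for closure, c for complement:
  1. A     = {q, p, s}
  2. kA    = {q, v, p, s, r, u}
  3. cA    = {t, v, r, u}
  4. ckA   = {t}
  5. kcA   = {t, v, s, r, u}
  6. kckA  = {t, s, r, u}
  7. ckcA  = {q, p}
  8. ckckA = {q, v, p}
applying k or c yields no new set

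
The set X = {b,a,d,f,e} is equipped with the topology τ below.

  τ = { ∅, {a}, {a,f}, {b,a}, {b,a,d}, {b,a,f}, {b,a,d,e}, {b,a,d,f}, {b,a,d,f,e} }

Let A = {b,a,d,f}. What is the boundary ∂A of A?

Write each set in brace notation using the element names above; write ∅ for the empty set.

open subsets of A: ∅, {a}, {b,a}, {a,f}, {b,a,f}, {b,a,d}, {b,a,d,f}; so int(A) = {b,a,d,f}
closure: X∖int(X∖A) = X∖∅ = {b,a,d,f,e}
∂A = {b,a,d,f,e} minus {b,a,d,f} = {e}

{e}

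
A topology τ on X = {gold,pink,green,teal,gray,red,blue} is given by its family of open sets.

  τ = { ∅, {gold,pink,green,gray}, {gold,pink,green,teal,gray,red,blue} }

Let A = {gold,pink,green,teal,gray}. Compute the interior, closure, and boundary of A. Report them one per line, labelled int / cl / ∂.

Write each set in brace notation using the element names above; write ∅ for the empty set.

U open, U⊆A: ∅, {gold,pink,green,gray}. int(A) = ⋃ = {gold,pink,green,gray}
X∖A={red,blue}, int(X∖A)=∅, hence cl(A)={gold,pink,green,teal,gray,red,blue}
∂A: remove int from cl → {teal,red,blue}

int(A) = {gold,pink,green,gray}
cl(A)  = {gold,pink,green,teal,gray,red,blue}
∂A     = {teal,red,blue}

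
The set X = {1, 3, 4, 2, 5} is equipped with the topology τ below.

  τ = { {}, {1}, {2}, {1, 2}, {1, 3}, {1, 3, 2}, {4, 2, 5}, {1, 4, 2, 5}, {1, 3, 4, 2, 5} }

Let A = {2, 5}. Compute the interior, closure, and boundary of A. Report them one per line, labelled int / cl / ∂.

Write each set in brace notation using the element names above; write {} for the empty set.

open subsets of A: {}, {2}; so int(A) = {2}
closure: X∖int(X∖A) = X∖{1, 3} = {4, 2, 5}
∂A = {4, 2, 5} minus {2} = {4, 5}

int(A) = {2}
cl(A)  = {4, 2, 5}
∂A     = {4, 5}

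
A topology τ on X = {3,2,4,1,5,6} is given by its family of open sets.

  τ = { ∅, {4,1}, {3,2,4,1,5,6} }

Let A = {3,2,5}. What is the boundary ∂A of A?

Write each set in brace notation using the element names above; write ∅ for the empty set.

opens ⊆ A: ∅; union → int = ∅
complement {4,1,6}; its interior {4,1}; cl(A) = X∖{4,1} = {3,2,5,6}
boundary = {3,2,5,6} ∖ ∅ = {3,2,5,6}

{3,2,5,6}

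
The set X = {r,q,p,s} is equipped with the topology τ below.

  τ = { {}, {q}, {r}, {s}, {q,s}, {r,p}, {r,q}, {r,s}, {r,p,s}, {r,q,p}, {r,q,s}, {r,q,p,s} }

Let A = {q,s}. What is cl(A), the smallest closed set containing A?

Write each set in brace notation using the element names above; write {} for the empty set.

X∖A={r,p}, int(X∖A)={r,p}, hence cl(A)={q,s}

{q,s}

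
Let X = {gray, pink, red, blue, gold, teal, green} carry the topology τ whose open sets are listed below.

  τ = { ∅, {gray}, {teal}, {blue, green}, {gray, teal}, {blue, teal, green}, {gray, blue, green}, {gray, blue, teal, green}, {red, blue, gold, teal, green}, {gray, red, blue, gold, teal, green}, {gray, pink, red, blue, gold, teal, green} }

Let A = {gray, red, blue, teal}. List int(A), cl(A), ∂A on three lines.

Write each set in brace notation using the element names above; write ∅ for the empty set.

int(A) = {gray, teal}
cl(A)  = {gray, pink, red, blue, gold, teal, green}
∂A     = {pink, red, blue, gold, green}

opens ⊆ A: ∅, {gray}, {teal}, {gray, teal}; union → int = {gray, teal}
complement {pink, gold, green}; its interior ∅; cl(A) = X∖∅ = {gray, pink, red, blue, gold, teal, green}
boundary = {gray, pink, red, blue, gold, teal, green} ∖ {gray, teal} = {pink, red, blue, gold, green}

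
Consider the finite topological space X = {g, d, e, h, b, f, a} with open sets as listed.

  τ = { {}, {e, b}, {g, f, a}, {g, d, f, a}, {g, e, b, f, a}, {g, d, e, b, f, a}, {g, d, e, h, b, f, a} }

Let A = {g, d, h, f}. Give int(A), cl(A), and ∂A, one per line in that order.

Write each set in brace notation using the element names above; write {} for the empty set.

open subsets of A: {}; so int(A) = {}
closure: X∖int(X∖A) = X∖{e, b} = {g, d, h, f, a}
∂A = {g, d, h, f, a} minus {} = {g, d, h, f, a}

int(A) = {}
cl(A)  = {g, d, h, f, a}
∂A     = {g, d, h, f, a}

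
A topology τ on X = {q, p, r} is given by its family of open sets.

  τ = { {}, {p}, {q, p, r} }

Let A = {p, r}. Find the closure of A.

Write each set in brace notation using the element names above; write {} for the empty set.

{q, p, r}

closure: X∖int(X∖A) = X∖{} = {q, p, r}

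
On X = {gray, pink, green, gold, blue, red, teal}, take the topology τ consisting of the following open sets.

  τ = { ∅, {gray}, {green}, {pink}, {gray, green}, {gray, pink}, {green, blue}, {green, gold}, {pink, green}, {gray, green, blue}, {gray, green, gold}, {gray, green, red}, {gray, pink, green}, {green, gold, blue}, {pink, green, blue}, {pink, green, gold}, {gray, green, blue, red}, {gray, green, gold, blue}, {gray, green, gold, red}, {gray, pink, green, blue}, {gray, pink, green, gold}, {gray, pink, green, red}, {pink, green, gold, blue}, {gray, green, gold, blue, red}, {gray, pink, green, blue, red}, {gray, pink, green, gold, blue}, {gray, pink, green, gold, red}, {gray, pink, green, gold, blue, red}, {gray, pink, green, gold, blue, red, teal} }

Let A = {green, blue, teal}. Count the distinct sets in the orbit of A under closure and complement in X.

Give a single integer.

complement {gray, pink, gold, red}; its interior {gray, pink}; cl(A) = X∖{gray, pink} = {green, gold, blue, red, teal}
With k = closure, c = complement:
  1. A     = {green, blue, teal}
  2. kA    = {green, gold, blue, red, teal}
  3. cA    = {gray, pink, gold, red}
  4. ckA   = {gray, pink}
  5. kcA   = {gray, pink, gold, red, teal}
  6. kckA  = {gray, pink, red, teal}
  7. ckcA  = {green, blue}
  8. ckckA = {green, gold, blue}
k, c of each give nothing new

8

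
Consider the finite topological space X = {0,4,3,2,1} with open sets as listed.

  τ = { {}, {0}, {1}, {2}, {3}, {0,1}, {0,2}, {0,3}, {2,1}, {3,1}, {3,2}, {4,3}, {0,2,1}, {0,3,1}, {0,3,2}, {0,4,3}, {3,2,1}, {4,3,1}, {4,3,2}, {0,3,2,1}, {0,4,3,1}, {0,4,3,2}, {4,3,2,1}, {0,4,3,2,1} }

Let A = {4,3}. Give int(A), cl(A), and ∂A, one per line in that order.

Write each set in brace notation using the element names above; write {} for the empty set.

interior: largest open inside A is {4,3} (from {}, {3}, {4,3})
cl via duality: int({0,2,1}) = {0,2,1}, so X∖{0,2,1} = {4,3}
cl∖int = {}

int(A) = {4,3}
cl(A)  = {4,3}
∂A     = {}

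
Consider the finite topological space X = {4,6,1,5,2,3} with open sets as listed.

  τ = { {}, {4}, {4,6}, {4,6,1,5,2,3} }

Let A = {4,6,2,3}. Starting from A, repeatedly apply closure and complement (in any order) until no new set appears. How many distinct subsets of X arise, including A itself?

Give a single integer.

6

closure: X∖int(X∖A) = X∖{} = {4,6,1,5,2,3}
Let k=closure and c=complement:
  1. A     = {4,6,2,3}
  2. kA    = {4,6,1,5,2,3}
  3. cA    = {1,5}
  4. ckA   = {}
  5. kcA   = {1,5,2,3}
  6. ckcA  = {4,6}
— saturated at 6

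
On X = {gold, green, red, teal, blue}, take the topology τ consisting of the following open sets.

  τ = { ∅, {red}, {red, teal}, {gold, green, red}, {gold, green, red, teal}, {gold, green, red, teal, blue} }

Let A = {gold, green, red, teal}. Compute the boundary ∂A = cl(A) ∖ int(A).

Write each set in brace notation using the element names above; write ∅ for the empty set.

{blue}

U open, U⊆A: ∅, {red}, {red, teal}, {gold, green, red}, {gold, green, red, teal}. int(A) = ⋃ = {gold, green, red, teal}
X∖A={blue}, int(X∖A)=∅, hence cl(A)={gold, green, red, teal, blue}
∂A: remove int from cl → {blue}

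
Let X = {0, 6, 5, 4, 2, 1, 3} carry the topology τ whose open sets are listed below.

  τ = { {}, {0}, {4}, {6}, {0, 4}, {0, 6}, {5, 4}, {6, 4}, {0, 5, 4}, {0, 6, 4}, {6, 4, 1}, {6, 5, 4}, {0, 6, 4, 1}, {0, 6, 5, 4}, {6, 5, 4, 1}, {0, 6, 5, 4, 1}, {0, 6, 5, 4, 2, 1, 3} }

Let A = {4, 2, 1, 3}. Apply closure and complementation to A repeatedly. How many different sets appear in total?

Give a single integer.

closure: X∖int(X∖A) = X∖{0, 6} = {5, 4, 2, 1, 3}
Let k=closure and c=complement:
  1. A     = {4, 2, 1, 3}
  2. kA    = {5, 4, 2, 1, 3}
  3. cA    = {0, 6, 5}
  4. ckA   = {0, 6}
  5. kcA   = {0, 6, 5, 2, 1, 3}
  6. kckA  = {0, 6, 2, 1, 3}
  7. ckcA  = {4}
  8. ckckA = {5, 4}
— saturated at 8

8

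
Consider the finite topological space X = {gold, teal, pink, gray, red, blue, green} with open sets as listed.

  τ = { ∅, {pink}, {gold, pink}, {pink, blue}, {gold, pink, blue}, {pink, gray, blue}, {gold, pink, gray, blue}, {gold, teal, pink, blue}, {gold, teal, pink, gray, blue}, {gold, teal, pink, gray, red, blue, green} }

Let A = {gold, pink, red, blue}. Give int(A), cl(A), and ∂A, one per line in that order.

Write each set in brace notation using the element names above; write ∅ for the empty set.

int(A) = {gold, pink, blue}
cl(A)  = {gold, teal, pink, gray, red, blue, green}
∂A     = {teal, gray, red, green}

interior: largest open inside A is {gold, pink, blue} (from ∅, {pink}, {gold, pink}, {pink, blue}, {gold, pink, blue})
cl via duality: int({teal, gray, green}) = ∅, so X∖∅ = {gold, teal, pink, gray, red, blue, green}
cl∖int = {teal, gray, red, green}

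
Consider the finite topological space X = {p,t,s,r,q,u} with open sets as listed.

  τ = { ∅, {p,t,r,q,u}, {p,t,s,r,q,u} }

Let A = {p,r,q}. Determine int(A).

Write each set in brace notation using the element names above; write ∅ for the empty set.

∅

U open, U⊆A: ∅. int(A) = ⋃ = ∅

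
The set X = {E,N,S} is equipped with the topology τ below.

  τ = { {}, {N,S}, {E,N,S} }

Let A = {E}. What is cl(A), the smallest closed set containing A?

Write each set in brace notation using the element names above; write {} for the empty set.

closure: X∖int(X∖A) = X∖{N,S} = {E}

{E}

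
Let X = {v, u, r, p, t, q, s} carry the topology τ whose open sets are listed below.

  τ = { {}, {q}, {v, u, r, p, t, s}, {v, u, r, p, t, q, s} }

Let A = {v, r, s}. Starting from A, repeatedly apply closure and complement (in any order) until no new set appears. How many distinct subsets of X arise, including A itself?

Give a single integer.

6

X∖A={u, p, t, q}, int(X∖A)={q}, hence cl(A)={v, u, r, p, t, s}
Orbit (k=closure, c=complement):
  1. A     = {v, r, s}
  2. kA    = {v, u, r, p, t, s}
  3. cA    = {u, p, t, q}
  4. ckA   = {q}
  5. kcA   = {v, u, r, p, t, q, s}
  6. ckcA  = {}
(closed under both — stop)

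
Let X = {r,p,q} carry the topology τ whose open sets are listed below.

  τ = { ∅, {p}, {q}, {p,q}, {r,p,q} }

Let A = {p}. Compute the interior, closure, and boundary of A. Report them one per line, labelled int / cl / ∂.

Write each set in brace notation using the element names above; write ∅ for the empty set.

int(A) = {p}
cl(A)  = {r,p}
∂A     = {r}

interior: largest open inside A is {p} (from ∅, {p})
cl via duality: int({r,q}) = {q}, so X∖{q} = {r,p}
cl∖int = {r}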